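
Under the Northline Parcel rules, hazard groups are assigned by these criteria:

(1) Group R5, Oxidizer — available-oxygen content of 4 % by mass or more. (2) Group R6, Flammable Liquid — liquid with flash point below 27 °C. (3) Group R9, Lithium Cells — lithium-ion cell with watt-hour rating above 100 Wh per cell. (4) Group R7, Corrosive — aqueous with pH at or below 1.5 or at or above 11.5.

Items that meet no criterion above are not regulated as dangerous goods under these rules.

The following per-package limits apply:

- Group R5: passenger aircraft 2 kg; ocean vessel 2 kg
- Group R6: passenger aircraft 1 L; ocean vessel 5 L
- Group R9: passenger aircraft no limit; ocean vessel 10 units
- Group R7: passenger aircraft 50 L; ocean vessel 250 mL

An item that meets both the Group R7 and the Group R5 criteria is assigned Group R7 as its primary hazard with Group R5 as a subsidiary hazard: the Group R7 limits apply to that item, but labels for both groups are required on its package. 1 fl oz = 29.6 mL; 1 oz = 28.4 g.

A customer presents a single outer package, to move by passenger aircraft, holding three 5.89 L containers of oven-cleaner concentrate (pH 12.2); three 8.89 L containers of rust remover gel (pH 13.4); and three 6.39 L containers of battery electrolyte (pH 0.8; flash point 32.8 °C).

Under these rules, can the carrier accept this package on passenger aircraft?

No

pH 12.2 meets the Group R7 criterion (Corrosive), so the oven-cleaner concentrate is Group R7.
With pH 13.4 (≥ 11.5), the rust remover gel falls in Group R7.
The battery electrolyte has pH 0.8, which is ≤ 1.5, so it is Group R7 (Corrosive).
Group R7 net quantity: (three 5.89 L containers = 17.67 L) + (three 8.89 L containers = 26.67 L) + (three 6.39 L containers = 19.17 L) = 63.51 L.
63.51 L > 50 L (passenger aircraft limit, Group R7) — over the limit.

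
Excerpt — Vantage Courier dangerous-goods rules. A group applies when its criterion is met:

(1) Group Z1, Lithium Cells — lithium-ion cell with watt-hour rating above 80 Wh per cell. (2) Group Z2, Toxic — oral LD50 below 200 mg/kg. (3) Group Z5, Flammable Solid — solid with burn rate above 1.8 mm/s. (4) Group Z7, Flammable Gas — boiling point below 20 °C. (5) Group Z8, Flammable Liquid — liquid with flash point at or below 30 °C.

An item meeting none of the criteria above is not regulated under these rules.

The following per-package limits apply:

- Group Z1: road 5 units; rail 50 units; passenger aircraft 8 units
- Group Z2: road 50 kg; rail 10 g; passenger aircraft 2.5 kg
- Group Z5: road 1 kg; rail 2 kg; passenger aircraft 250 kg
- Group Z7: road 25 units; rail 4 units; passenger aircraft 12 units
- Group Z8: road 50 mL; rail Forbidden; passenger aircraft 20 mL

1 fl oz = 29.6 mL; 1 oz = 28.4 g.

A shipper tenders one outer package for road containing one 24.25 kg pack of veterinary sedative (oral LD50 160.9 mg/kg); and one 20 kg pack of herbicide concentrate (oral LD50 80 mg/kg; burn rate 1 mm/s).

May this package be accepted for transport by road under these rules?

Yes

With oral LD50 160.9 mg/kg (< 200 mg/kg), the veterinary sedative falls in Group Z2.
Herbicide concentrate: oral LD50 80 mg/kg < 200 mg/kg → Group Z2 (Toxic).
Group Z2 net quantity: 24.25 kg + 20 kg = 44.25 kg.
44.25 kg is within the road limit of 50 kg for Group Z2.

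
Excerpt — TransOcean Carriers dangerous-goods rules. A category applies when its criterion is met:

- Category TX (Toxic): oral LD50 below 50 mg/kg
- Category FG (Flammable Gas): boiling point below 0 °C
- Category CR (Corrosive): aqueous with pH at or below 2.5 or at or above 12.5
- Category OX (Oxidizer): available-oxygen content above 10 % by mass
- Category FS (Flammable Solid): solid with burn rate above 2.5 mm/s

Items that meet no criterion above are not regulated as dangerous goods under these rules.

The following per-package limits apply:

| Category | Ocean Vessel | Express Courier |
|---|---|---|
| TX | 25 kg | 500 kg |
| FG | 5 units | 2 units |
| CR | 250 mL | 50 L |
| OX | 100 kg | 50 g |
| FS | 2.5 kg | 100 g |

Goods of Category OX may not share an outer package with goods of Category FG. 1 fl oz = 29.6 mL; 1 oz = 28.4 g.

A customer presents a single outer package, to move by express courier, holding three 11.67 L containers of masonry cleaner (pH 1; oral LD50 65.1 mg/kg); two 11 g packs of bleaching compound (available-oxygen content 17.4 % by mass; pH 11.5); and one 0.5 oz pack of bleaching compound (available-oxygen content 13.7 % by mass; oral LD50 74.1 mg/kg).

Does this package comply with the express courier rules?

Masonry cleaner: pH 1 ≤ 2.5 → Category CR (Corrosive).
With available-oxygen content 17.4 % by mass (> 10 % by mass), the bleaching compound falls in Category OX.
Available-oxygen content 13.7 % by mass meets the Category OX criterion (Oxidizer), so the bleaching compound is Category OX.
Category OX net quantity: (two 11 g packs = 22 g) + (one 0.5 oz pack = 14.2 g) = 36.2 g.
36.2 g is within the express courier limit of 50 g for Category OX.
Category CR quantity: three 11.67 L containers = 35.01 L.
35.01 L ≤ 50 L (express courier limit, Category CR) — within limit.
The segregation rule (Category OX with Category FG) does not apply to Category OX with Category CR.
Every hazard category is within its express courier limit and no segregation rule is violated.

Yes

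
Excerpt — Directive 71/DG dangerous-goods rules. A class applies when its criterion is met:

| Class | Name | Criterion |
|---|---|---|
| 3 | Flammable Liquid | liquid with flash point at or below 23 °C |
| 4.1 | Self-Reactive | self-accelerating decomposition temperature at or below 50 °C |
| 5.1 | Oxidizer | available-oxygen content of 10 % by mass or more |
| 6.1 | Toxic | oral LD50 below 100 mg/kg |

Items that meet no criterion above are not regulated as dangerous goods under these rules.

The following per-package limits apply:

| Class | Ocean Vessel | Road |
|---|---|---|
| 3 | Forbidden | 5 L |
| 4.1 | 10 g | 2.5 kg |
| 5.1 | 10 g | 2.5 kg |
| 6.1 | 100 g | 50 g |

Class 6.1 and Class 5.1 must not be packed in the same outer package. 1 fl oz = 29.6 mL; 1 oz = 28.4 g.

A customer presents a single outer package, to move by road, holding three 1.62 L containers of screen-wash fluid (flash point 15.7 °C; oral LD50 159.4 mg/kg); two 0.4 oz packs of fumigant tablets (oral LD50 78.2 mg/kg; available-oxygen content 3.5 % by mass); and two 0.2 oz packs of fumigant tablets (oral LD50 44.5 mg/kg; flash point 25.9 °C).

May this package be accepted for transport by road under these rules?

The screen-wash fluid has flash point 15.7 °C, which is ≤ 23 °C, so it is Class 3 (Flammable Liquid).
Fumigant tablets: oral LD50 78.2 mg/kg < 100 mg/kg → Class 6.1 (Toxic).
Fumigant tablets: oral LD50 44.5 mg/kg < 100 mg/kg → Class 6.1 (Toxic).
Total Class 6.1: (two 0.4 oz packs = 22.72 g) + (two 0.2 oz packs = 11.36 g) = 34.08 g.
34.08 g ≤ 50 g (road limit, Class 6.1) — within limit.
Class 3 quantity: three 1.62 L containers = 4.86 L.
That is within the Class 3 road limit of 5 L.
The segregation rule (Class 6.1 with Class 5.1) does not apply to Class 6.1 with Class 3.
Every hazard class is within its road limit and no segregation rule is violated.

Yes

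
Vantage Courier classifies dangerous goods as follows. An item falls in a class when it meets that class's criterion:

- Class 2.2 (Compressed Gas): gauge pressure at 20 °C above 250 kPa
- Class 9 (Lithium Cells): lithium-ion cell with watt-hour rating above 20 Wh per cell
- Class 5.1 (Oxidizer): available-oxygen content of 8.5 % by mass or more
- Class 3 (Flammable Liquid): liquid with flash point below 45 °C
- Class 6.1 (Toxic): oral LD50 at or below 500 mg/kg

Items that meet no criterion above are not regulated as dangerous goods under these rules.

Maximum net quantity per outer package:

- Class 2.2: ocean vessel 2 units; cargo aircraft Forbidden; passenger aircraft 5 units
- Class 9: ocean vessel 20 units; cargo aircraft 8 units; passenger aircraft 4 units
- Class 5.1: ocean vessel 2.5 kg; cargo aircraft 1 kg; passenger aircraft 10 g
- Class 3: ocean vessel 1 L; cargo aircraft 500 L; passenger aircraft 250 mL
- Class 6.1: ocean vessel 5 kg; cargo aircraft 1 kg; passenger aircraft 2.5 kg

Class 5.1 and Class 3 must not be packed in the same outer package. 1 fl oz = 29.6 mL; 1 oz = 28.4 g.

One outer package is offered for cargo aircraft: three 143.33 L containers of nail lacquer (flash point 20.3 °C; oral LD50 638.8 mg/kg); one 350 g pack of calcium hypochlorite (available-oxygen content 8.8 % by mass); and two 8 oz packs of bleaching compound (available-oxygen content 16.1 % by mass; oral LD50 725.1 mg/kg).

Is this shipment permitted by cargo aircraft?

The nail lacquer has flash point 20.3 °C, which is < 45 °C, so it is Class 3 (Flammable Liquid).
The calcium hypochlorite has available-oxygen content 8.8 % by mass, which is ≥ 8.5 % by mass, so it is Class 5.1 (Oxidizer).
With available-oxygen content 16.1 % by mass (≥ 8.5 % by mass), the bleaching compound falls in Class 5.1.
Class 5.1 net quantity: 350 g + (two 8 oz packs = 454.4 g) = 804.4 g.
804.4 g ≤ 1 kg (cargo aircraft limit, Class 5.1) — within limit.
Class 3 quantity: three 143.33 L containers = 429.99 L.
429.99 L ≤ 500 L (cargo aircraft limit, Class 3) — within limit.
Class 5.1 and Class 3 may not share an outer package.

No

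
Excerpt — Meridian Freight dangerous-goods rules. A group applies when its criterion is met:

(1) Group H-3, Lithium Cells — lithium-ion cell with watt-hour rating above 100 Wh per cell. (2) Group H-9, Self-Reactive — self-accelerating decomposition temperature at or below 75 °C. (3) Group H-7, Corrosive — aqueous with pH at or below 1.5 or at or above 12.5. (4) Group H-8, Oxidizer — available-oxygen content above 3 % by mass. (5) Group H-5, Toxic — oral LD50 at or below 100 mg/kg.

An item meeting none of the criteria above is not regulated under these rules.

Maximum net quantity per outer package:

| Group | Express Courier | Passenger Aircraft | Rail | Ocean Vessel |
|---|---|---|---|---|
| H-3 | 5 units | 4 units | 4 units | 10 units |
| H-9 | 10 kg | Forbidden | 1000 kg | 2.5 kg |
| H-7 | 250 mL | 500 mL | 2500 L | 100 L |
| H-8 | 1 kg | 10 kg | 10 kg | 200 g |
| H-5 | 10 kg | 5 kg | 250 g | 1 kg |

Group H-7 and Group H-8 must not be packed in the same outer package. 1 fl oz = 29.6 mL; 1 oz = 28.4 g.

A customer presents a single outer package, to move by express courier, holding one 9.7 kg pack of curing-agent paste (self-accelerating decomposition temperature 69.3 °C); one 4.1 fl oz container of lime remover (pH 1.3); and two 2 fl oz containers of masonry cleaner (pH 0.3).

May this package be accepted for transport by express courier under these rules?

Yes

With self-accelerating decomposition temperature 69.3 °C (≤ 75 °C), the curing-agent paste falls in Group H-9.
The lime remover has pH 1.3, which is ≤ 1.5, so it is Group H-7 (Corrosive).
The masonry cleaner has pH 0.3, which is ≤ 1.5, so it is Group H-7 (Corrosive).
Total Group H-7: (one 4.1 fl oz container = 121.36 mL) + (two 2 fl oz containers = 118.4 mL) = 239.76 mL.
That is within the Group H-7 express courier limit of 250 mL.
Group H-9 quantity: 9.7 kg.
9.7 kg ≤ 10 kg (express courier limit, Group H-9) — within limit.
The segregation rule (Group H-7 with Group H-8) does not apply to Group H-7 with Group H-9.
Every hazard group is within its express courier limit and no segregation rule is violated.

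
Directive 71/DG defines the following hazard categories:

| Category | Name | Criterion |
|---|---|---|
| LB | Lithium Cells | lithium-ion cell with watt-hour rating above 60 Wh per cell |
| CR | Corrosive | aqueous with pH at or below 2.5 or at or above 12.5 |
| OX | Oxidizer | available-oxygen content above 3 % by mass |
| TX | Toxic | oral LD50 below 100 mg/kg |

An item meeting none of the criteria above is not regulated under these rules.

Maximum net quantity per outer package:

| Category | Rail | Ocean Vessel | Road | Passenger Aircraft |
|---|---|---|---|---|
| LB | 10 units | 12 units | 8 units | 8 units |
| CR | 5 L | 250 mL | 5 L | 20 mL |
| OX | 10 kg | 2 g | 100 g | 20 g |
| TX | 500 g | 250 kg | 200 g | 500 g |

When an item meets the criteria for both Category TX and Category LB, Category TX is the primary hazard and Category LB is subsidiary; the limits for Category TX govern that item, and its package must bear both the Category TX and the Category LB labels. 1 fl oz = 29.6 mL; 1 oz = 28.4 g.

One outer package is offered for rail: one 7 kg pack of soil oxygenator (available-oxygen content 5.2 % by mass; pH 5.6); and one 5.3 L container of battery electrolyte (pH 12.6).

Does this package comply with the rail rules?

With available-oxygen content 5.2 % by mass (> 3 % by mass), the soil oxygenator falls in Category OX.
Battery electrolyte: pH 12.6 ≥ 12.5 → Category CR (Corrosive).
Category CR quantity: 5.3 L.
5.3 L > 5 L (rail limit, Category CR) — over the limit.
Category OX quantity: 7 kg.
7 kg is within the rail limit of 10 kg for Category OX.

No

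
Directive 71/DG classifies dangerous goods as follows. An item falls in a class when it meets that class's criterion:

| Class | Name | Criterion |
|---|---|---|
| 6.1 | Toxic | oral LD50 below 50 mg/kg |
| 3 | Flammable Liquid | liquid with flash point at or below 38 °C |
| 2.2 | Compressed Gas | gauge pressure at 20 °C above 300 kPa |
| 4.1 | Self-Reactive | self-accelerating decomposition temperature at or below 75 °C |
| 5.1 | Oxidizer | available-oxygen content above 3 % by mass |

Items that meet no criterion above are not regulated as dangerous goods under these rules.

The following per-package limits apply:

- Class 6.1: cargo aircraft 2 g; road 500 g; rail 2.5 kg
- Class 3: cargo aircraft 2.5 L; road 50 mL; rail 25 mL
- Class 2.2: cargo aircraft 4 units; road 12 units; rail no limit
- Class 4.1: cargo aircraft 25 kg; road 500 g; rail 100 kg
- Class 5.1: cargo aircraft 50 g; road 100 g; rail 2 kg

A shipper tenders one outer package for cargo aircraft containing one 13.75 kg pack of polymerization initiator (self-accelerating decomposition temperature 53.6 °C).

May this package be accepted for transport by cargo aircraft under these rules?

Yes

Polymerization initiator: self-accelerating decomposition temperature 53.6 °C ≤ 75 °C → Class 4.1 (Self-Reactive).
Class 4.1 quantity: 13.75 kg.
That is within the Class 4.1 cargo aircraft limit of 25 kg.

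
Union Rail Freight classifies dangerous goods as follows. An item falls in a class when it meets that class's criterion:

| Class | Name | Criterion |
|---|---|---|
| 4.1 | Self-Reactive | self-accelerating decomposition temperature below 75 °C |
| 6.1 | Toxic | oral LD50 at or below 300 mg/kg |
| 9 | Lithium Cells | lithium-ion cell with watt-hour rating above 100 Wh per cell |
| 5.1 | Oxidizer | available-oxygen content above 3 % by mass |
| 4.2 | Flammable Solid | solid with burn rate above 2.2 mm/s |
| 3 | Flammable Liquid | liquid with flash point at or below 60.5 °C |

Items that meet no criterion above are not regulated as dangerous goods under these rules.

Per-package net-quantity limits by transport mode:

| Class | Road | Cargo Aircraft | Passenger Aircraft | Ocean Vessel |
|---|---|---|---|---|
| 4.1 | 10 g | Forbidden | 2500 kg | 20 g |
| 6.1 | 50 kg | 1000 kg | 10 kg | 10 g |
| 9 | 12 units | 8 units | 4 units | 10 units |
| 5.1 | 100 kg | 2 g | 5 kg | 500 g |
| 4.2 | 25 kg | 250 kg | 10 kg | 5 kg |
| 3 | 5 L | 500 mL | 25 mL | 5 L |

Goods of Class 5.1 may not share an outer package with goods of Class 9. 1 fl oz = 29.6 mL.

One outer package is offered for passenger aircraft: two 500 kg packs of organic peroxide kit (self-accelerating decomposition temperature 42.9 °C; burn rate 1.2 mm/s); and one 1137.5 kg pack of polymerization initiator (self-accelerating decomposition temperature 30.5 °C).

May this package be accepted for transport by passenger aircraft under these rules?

The organic peroxide kit has self-accelerating decomposition temperature 42.9 °C, which is < 75 °C, so it is Class 4.1 (Self-Reactive).
Self-accelerating decomposition temperature 30.5 °C meets the Class 4.1 criterion (Self-Reactive), so the polymerization initiator is Class 4.1.
Class 4.1 net quantity: (two 500 kg packs = 1000 kg) + 1137.5 kg = 2137.5 kg.
2137.5 kg is within the passenger aircraft limit of 2500 kg for Class 4.1.

Yes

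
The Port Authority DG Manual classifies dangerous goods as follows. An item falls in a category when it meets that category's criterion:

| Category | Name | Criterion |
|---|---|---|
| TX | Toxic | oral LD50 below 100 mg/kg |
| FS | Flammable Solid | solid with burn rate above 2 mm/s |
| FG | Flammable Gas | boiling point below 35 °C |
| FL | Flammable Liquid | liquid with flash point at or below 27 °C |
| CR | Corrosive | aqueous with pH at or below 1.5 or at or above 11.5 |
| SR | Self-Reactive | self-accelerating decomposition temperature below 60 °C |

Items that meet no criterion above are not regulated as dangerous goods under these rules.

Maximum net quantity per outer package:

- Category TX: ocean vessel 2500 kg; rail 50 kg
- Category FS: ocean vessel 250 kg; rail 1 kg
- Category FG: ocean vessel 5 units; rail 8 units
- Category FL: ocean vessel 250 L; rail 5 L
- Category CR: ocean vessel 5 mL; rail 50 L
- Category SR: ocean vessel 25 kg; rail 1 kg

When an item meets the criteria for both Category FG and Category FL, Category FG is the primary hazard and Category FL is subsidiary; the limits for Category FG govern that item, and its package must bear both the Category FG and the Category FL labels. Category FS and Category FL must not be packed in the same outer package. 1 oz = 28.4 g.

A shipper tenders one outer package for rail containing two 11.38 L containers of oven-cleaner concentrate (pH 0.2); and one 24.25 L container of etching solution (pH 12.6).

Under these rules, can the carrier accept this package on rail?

The oven-cleaner concentrate has pH 0.2, which is ≤ 1.5, so it is Category CR (Corrosive).
The etching solution has pH 12.6, which is ≥ 11.5, so it is Category CR (Corrosive).
Category CR net quantity: (two 11.38 L containers = 22.76 L) + 24.25 L = 47.01 L.
47.01 L ≤ 50 L (rail limit, Category CR) — within limit.

Yes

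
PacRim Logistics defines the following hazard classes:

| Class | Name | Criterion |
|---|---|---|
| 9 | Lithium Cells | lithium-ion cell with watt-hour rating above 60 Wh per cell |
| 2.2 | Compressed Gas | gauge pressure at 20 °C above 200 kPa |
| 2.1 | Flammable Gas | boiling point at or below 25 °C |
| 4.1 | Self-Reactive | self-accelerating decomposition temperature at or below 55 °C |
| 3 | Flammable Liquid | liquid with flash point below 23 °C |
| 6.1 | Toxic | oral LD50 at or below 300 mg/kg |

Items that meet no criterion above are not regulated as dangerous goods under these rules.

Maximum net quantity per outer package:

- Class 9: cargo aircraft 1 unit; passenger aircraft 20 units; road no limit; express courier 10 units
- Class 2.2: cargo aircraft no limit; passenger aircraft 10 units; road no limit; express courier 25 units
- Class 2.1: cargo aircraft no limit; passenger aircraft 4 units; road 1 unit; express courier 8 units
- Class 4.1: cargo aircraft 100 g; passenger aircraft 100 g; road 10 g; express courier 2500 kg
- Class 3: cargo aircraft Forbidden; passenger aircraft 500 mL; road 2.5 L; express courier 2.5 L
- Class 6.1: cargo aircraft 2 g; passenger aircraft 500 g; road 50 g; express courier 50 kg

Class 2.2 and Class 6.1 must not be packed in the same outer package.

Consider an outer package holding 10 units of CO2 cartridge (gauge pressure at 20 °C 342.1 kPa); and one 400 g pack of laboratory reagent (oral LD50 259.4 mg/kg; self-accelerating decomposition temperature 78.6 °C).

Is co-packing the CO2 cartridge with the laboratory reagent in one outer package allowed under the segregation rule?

No

CO2 cartridge: gauge pressure at 20 °C 342.1 kPa > 200 kPa → Class 2.2 (Compressed Gas).
Laboratory reagent: oral LD50 259.4 mg/kg ≤ 300 mg/kg → Class 6.1 (Toxic).
Class 2.2 and Class 6.1 may not share an outer package.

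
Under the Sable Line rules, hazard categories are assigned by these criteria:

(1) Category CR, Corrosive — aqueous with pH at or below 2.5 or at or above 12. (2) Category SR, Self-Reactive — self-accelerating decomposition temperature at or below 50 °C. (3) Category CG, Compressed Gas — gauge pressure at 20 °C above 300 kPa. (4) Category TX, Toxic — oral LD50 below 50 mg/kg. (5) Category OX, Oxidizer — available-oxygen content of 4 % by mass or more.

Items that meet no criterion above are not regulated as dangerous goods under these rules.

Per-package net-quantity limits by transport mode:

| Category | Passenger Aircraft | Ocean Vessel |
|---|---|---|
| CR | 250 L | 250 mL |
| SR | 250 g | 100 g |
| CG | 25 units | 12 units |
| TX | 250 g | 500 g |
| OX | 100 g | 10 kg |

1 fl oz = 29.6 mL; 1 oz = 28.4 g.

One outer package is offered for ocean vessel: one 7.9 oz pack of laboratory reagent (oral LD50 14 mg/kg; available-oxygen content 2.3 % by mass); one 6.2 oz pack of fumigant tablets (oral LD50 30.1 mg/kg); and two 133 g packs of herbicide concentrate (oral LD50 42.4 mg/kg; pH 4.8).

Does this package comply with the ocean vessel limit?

Oral LD50 14 mg/kg meets the Category TX criterion (Toxic), so the laboratory reagent is Category TX.
The fumigant tablets have oral LD50 30.1 mg/kg, which is < 50 mg/kg, so they are Category TX (Toxic).
The herbicide concentrate has oral LD50 42.4 mg/kg, which is < 50 mg/kg, so it is Category TX (Toxic).
Total Category TX: (one 7.9 oz pack = 224.36 g) + (one 6.2 oz pack = 176.08 g) + (two 133 g packs = 266 g) = 666.44 g.
666.44 g > 500 g (ocean vessel limit, Category TX) — over the limit.

No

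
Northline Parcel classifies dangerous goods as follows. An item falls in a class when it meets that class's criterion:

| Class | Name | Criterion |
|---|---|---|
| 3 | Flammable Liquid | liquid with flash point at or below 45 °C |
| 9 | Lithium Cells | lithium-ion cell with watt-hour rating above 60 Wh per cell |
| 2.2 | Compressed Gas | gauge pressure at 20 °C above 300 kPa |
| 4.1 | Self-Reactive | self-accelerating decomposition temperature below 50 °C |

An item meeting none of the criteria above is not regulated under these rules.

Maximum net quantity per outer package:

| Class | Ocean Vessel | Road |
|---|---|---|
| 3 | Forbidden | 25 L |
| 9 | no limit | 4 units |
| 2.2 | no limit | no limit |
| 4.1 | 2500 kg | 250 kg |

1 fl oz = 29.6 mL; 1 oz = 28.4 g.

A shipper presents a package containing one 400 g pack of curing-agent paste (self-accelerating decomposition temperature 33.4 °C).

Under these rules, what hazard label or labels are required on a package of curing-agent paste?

Self-accelerating decomposition temperature 33.4 °C meets the Class 4.1 criterion (Self-Reactive), so the curing-agent paste is Class 4.1.
Only the Class 4.1 label is required.

Class 4.1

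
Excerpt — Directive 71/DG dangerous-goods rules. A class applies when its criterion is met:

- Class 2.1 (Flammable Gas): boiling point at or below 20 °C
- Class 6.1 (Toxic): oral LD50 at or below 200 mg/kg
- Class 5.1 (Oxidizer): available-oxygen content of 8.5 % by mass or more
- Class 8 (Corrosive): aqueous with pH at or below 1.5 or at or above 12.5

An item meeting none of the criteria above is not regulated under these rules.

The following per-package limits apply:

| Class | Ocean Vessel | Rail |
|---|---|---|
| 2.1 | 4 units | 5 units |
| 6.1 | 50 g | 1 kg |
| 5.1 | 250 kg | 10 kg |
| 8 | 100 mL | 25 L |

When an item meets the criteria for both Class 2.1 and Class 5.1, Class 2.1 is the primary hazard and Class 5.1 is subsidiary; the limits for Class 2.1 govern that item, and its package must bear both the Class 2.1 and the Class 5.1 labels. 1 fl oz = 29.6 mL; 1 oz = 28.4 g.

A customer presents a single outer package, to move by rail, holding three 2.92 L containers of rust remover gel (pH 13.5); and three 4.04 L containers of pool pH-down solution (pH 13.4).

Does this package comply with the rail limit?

Rust remover gel: pH 13.5 ≥ 12.5 → Class 8 (Corrosive).
With pH 13.4 (≥ 12.5), the pool pH-down solution falls in Class 8.
Class 8 net quantity: (three 2.92 L containers = 8.76 L) + (three 4.04 L containers = 12.12 L) = 20.88 L.
20.88 L is within the rail limit of 25 L for Class 8.

Yes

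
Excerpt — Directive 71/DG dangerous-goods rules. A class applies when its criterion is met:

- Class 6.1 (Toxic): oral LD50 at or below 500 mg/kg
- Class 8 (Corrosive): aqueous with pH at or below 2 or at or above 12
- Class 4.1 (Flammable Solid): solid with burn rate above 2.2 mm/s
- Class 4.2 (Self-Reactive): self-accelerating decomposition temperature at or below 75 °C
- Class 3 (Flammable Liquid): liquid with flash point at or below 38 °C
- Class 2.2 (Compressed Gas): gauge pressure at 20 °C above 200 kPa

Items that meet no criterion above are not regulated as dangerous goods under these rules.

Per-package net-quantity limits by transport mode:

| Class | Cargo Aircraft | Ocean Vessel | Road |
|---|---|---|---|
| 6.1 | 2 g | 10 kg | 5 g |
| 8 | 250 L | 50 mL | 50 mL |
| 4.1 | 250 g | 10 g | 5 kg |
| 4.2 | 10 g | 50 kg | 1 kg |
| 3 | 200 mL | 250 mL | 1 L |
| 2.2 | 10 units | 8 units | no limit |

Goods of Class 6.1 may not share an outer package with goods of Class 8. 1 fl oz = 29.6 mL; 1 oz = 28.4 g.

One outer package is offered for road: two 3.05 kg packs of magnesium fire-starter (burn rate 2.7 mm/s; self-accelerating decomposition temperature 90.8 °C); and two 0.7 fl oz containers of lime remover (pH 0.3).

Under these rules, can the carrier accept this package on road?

No

With burn rate 2.7 mm/s (> 2.2 mm/s), the magnesium fire-starter falls in Class 4.1.
Lime remover: pH 0.3 ≤ 2 → Class 8 (Corrosive).
Class 4.1 quantity: two 3.05 kg packs = 6.1 kg.
6.1 kg > 5 kg (road limit, Class 4.1) — over the limit.
Class 8 quantity: two 0.7 fl oz containers = 41.44 mL.
41.44 mL is within the road limit of 50 mL for Class 8.
The segregation rule (Class 6.1 with Class 8) does not apply to Class 4.1 with Class 8.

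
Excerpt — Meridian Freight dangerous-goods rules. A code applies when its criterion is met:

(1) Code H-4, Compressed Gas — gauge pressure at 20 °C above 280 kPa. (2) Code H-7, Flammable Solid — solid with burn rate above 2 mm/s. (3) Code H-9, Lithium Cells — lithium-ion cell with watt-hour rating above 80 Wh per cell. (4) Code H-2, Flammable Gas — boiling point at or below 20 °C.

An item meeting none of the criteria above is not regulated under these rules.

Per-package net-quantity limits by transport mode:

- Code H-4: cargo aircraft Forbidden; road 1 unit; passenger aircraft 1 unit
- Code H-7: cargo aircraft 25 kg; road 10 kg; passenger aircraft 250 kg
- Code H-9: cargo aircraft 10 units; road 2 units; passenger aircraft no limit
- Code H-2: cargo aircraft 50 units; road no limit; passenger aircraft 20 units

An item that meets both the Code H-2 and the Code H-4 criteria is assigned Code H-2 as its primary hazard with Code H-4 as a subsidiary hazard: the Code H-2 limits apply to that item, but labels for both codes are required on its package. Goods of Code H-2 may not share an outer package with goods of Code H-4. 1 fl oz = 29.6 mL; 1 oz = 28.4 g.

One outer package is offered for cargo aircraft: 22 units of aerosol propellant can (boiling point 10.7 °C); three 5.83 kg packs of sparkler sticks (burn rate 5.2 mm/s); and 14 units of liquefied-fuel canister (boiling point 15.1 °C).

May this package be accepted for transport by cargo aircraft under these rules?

Aerosol propellant can: boiling point 10.7 °C ≤ 20 °C → Code H-2 (Flammable Gas).
Burn rate 5.2 mm/s meets the Code H-7 criterion (Flammable Solid), so the sparkler sticks are Code H-7.
With boiling point 15.1 °C (≤ 20 °C), the liquefied-fuel canister falls in Code H-2.
Total Code H-2: 22 units + 14 units = 36 units.
36 units ≤ 50 units (cargo aircraft limit, Code H-2) — within limit.
Code H-7 quantity: three 5.83 kg packs = 17.49 kg.
17.49 kg ≤ 25 kg (cargo aircraft limit, Code H-7) — within limit.
The segregation rule (Code H-2 with Code H-4) does not apply to Code H-2 with Code H-7.
Every hazard code is within its cargo aircraft limit and no segregation rule is violated.

Yes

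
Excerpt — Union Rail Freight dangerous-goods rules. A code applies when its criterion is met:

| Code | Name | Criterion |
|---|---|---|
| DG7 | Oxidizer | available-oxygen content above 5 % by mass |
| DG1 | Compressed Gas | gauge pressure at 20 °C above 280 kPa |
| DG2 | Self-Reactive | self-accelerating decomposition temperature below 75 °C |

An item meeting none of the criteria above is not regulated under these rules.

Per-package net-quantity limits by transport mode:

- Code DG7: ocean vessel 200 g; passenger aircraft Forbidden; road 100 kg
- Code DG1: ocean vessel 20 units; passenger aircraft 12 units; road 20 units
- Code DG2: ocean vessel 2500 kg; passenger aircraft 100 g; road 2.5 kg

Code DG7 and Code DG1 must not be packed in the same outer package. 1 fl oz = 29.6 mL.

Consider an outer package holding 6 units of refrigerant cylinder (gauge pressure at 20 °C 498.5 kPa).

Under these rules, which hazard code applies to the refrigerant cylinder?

Gauge pressure at 20 °C 498.5 kPa meets the Code DG1 criterion (Compressed Gas), so the refrigerant cylinder is Code DG1.

Code DG1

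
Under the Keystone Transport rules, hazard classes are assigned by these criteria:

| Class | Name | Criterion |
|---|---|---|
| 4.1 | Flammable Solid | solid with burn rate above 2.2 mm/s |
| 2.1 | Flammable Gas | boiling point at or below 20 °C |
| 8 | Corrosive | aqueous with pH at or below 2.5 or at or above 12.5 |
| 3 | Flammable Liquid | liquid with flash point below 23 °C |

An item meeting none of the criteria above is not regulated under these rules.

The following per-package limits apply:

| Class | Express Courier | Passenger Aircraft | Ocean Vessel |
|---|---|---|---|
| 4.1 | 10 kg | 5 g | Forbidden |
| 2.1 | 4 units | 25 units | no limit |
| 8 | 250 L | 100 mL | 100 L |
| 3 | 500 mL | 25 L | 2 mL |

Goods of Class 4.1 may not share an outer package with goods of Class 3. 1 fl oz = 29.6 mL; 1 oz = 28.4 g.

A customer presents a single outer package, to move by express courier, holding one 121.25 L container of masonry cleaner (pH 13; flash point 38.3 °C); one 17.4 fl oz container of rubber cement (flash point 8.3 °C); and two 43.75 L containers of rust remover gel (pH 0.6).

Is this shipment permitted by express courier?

No

The masonry cleaner has pH 13, which is ≥ 12.5, so it is Class 8 (Corrosive).
Flash point 8.3 °C meets the Class 3 criterion (Flammable Liquid), so the rubber cement is Class 3.
The rust remover gel has pH 0.6, which is ≤ 2.5, so it is Class 8 (Corrosive).
Total Class 8: 121.25 L + (two 43.75 L containers = 87.5 L) = 208.75 L.
That is within the Class 8 express courier limit of 250 L.
Class 3 quantity: one 17.4 fl oz container = 515.04 mL.
That exceeds the Class 3 express courier limit of 500 mL.
The segregation rule (Class 4.1 with Class 3) does not apply to Class 8 with Class 3.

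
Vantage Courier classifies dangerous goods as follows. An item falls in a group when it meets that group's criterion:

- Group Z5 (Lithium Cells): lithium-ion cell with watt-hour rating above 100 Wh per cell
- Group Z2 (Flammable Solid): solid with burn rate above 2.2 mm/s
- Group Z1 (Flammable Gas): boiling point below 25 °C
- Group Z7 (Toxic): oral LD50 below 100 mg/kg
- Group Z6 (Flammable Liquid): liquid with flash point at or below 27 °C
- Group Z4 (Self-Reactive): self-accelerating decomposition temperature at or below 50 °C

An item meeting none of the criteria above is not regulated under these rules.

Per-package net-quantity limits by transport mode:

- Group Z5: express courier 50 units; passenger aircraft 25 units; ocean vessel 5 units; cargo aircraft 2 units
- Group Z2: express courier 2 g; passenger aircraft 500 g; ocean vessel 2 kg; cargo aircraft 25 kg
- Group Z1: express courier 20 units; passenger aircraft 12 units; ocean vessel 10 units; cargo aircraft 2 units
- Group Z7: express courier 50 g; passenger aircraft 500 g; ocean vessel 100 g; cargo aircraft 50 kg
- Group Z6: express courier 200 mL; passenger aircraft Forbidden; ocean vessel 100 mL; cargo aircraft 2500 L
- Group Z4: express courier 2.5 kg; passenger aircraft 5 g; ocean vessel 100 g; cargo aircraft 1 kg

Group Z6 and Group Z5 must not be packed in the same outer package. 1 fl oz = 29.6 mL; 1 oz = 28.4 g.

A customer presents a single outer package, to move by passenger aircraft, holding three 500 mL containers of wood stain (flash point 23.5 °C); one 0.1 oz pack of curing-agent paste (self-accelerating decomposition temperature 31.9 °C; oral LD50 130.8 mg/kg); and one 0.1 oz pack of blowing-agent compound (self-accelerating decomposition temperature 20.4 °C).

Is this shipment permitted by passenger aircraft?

No

Flash point 23.5 °C meets the Group Z6 criterion (Flammable Liquid), so the wood stain is Group Z6.
Curing-agent paste: self-accelerating decomposition temperature 31.9 °C ≤ 50 °C → Group Z4 (Self-Reactive).
Blowing-agent compound: self-accelerating decomposition temperature 20.4 °C ≤ 50 °C → Group Z4 (Self-Reactive).
Group Z4 net quantity: (one 0.1 oz pack = 2.84 g) + (one 0.1 oz pack = 2.84 g) = 5.68 g.
5.68 g exceeds the passenger aircraft limit of 5 g for Group Z4.
Group Z6 quantity: three 500 mL containers = 1.5 L.
Group Z6 is Forbidden by passenger aircraft.
The segregation rule (Group Z6 with Group Z5) does not apply to Group Z4 with Group Z6.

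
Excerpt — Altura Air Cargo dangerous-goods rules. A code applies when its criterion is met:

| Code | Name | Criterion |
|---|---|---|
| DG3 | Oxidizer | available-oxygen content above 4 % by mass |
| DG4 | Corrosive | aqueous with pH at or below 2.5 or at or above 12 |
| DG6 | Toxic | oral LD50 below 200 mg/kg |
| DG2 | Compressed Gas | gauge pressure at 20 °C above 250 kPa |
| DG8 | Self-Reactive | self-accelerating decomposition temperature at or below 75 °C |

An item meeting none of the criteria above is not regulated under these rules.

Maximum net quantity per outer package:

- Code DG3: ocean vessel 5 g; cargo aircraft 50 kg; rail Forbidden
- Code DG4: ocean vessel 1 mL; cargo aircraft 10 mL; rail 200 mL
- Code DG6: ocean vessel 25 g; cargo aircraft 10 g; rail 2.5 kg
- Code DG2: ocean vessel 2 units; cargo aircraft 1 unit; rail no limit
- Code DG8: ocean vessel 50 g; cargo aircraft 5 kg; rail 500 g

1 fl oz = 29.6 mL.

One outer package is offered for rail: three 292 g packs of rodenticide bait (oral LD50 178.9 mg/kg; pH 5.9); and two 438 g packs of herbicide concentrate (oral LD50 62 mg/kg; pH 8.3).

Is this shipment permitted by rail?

Rodenticide bait: oral LD50 178.9 mg/kg < 200 mg/kg → Code DG6 (Toxic).
Herbicide concentrate: oral LD50 62 mg/kg < 200 mg/kg → Code DG6 (Toxic).
Code DG6 net quantity: (three 292 g packs = 876 g) + (two 438 g packs = 876 g) = 1.752 kg.
That is within the Code DG6 rail limit of 2.5 kg.

Yes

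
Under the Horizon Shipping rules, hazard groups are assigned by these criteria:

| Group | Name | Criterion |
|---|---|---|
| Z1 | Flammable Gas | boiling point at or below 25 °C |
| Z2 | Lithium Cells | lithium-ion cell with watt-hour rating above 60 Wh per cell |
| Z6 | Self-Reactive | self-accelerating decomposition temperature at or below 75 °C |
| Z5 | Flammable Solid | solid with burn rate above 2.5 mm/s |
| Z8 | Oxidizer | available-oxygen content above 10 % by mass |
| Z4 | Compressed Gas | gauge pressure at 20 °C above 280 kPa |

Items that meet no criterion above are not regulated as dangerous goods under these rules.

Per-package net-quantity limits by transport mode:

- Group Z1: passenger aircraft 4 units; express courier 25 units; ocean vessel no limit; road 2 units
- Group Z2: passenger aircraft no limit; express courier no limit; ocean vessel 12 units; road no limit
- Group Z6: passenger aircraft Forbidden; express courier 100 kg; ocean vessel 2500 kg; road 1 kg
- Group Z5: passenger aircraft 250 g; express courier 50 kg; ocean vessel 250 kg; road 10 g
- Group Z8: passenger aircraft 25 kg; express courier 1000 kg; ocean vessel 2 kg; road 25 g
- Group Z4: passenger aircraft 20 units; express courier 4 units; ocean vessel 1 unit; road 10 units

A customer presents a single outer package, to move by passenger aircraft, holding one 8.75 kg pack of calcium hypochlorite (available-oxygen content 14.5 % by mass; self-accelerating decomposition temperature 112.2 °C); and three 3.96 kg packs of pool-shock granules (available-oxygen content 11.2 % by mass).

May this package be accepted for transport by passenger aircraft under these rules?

Yes

Calcium hypochlorite: available-oxygen content 14.5 % by mass > 10 % by mass → Group Z8 (Oxidizer).
The pool-shock granules have available-oxygen content 11.2 % by mass, which is > 10 % by mass, so they are Group Z8 (Oxidizer).
Group Z8 net quantity: 8.75 kg + (three 3.96 kg packs = 11.88 kg) = 20.63 kg.
20.63 kg ≤ 25 kg (passenger aircraft limit, Group Z8) — within limit.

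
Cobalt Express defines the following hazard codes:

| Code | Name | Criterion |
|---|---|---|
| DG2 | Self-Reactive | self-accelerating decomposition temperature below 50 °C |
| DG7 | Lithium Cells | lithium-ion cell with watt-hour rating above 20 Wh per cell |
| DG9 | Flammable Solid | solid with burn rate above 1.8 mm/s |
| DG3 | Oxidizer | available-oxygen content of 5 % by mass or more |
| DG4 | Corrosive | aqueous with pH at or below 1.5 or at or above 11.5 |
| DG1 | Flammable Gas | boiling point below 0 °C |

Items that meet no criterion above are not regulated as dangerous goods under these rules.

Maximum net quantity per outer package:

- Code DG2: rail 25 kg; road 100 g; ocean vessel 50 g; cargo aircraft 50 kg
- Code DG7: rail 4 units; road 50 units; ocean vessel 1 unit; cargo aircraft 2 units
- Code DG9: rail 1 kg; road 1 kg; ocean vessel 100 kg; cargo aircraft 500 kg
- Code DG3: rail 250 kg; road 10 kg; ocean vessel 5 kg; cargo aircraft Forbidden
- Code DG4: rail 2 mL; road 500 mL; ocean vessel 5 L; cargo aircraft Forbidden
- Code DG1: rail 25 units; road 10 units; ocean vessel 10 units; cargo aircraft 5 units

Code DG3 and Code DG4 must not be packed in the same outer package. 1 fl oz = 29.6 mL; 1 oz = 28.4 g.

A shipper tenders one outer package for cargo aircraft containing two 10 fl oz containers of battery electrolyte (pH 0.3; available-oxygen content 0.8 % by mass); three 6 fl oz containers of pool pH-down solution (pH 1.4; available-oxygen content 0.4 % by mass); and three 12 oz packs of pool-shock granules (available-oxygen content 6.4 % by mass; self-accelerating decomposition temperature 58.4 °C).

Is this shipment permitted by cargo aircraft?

No

Battery electrolyte: pH 0.3 ≤ 1.5 → Code DG4 (Corrosive).
With pH 1.4 (≤ 1.5), the pool pH-down solution falls in Code DG4.
Pool-shock granules: available-oxygen content 6.4 % by mass ≥ 5 % by mass → Code DG3 (Oxidizer).
Code DG3 quantity: three 12 oz packs = 1022.4 g.
Code DG3 is Forbidden by cargo aircraft.
Code DG4 net quantity: (two 10 fl oz containers = 592 mL) + (three 6 fl oz containers = 532.8 mL) = 1124.8 mL.
By cargo aircraft, Code DG4 is Forbidden regardless of quantity.
Code DG3 and Code DG4 may not share an outer package.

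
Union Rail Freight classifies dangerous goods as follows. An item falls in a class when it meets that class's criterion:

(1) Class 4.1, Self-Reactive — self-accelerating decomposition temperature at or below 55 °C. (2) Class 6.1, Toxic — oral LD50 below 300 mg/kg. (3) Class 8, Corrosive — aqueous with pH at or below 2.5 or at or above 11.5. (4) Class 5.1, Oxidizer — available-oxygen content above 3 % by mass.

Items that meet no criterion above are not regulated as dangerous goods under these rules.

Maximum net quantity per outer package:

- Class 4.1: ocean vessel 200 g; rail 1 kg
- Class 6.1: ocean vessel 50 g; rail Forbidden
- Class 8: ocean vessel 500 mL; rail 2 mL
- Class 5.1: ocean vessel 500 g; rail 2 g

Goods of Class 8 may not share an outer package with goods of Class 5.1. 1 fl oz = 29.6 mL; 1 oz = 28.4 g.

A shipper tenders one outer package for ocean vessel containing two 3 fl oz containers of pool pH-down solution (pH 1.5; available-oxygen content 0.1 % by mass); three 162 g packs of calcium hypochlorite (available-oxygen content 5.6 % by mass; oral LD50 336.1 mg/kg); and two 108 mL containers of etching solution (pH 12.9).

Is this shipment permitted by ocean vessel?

With pH 1.5 (≤ 2.5), the pool pH-down solution falls in Class 8.
The calcium hypochlorite has available-oxygen content 5.6 % by mass, which is > 3 % by mass, so it is Class 5.1 (Oxidizer).
pH 12.9 meets the Class 8 criterion (Corrosive), so the etching solution is Class 8.
Total Class 8: (two 3 fl oz containers = 177.6 mL) + (two 108 mL containers = 216 mL) = 393.6 mL.
That is within the Class 8 ocean vessel limit of 500 mL.
Class 5.1 quantity: three 162 g packs = 486 g.
486 g is within the ocean vessel limit of 500 g for Class 5.1.
Class 8 and Class 5.1 may not share an outer package.

No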